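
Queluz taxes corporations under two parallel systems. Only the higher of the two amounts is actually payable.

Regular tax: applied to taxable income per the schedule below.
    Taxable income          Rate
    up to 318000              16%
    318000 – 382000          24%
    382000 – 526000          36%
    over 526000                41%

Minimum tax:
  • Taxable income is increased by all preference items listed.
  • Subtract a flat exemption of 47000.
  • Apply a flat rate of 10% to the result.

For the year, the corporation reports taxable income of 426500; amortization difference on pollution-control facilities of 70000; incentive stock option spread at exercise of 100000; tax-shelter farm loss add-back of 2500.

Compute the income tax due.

Regular tax:
  318000 × 16% = 50880
  64000 × 24% = 15360
  44500 × 36% = 16020
  → 82260

Minimum tax:
  Adjusted income: 426500 + 70000 + 100000 + 2500 = 599000
  Less exemption 47000 → base 552000
  552000 × 10% = 55200

82260 > 55200, so the regular tax governs.

82260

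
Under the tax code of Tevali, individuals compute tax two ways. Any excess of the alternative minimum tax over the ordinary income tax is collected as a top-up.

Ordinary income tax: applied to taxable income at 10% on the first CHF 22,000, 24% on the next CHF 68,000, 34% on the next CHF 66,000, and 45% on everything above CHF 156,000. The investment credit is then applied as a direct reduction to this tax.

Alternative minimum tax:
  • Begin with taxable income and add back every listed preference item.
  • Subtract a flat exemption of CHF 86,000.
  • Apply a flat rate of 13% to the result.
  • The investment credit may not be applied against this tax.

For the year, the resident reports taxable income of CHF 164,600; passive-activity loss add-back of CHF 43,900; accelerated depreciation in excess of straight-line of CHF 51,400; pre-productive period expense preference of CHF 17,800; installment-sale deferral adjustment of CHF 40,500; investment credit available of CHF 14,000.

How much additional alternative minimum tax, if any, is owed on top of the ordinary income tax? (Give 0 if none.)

CHF 0

Alternative minimum tax:
  Adjusted income: CHF 164,600 + CHF 43,900 + CHF 51,400 + CHF 17,800 + CHF 40,500 = CHF 318,200
  Less exemption CHF 86,000 → base CHF 232,200
  CHF 232,200 × 13% = CHF 30,186

Ordinary income tax:
  CHF 22,000 × 10% = CHF 2,200
  CHF 68,000 × 24% = CHF 16,320
  CHF 66,000 × 34% = CHF 22,440
  CHF 8,600 × 45% = CHF 3,870
  → CHF 44,830
  Less investment credit CHF 14,000 → CHF 30,830

CHF 30,186 ≤ CHF 30,830, so no add-on is due.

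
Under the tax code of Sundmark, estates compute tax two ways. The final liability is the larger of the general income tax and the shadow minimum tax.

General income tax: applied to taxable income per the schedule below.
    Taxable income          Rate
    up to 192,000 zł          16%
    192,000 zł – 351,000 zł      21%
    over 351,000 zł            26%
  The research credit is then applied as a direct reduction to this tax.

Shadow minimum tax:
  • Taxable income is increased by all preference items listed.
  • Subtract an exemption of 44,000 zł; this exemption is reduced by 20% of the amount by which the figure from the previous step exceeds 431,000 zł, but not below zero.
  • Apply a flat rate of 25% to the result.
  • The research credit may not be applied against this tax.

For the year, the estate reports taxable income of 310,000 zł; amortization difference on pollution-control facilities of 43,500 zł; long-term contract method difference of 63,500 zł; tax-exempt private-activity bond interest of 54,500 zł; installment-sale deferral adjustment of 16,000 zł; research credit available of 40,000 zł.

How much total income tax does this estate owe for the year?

Shadow minimum tax:
  Adjusted income: 310,000 zł + 43,500 zł + 63,500 zł + 54,500 zł + 16,000 zł = 487,500 zł
  Exemption: 44,000 zł − 20% × (487,500 zł − 431,000 zł) = 44,000 zł − 11,300 zł = 32,700 zł
  Base: 487,500 zł − 32,700 zł = 454,800 zł
  454,800 zł × 25% = 113,700 zł

General income tax:
  192,000 zł × 16% = 30,720 zł
  118,000 zł × 21% = 24,780 zł
  → 55,500 zł
  Less research credit 40,000 zł → 15,500 zł

113,700 zł > 15,500 zł, so the shadow minimum tax is the binding amount.

113,700 zł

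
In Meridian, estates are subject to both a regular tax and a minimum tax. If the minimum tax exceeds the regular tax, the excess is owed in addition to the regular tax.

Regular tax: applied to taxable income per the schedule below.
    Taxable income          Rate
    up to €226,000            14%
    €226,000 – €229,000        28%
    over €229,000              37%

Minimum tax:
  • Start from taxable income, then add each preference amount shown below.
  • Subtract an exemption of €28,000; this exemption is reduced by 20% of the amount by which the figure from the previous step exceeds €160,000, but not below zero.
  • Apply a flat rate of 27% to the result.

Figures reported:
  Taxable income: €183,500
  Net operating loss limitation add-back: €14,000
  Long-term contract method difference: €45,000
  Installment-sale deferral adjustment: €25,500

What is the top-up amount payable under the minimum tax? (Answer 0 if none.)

Minimum tax:
  Adjusted income: €183,500 + €14,000 + €45,000 + €25,500 = €268,000
  Exemption: €28,000 − 20% × (€268,000 − €160,000) = €28,000 − €21,600 = €6,400
  Base: €268,000 − €6,400 = €261,600
  €261,600 × 27% = €70,632

Regular tax:
  €183,500 × 14% = €25,690

Excess of minimum tax over regular tax: €70,632 − €25,690 = €44,942.

€44,942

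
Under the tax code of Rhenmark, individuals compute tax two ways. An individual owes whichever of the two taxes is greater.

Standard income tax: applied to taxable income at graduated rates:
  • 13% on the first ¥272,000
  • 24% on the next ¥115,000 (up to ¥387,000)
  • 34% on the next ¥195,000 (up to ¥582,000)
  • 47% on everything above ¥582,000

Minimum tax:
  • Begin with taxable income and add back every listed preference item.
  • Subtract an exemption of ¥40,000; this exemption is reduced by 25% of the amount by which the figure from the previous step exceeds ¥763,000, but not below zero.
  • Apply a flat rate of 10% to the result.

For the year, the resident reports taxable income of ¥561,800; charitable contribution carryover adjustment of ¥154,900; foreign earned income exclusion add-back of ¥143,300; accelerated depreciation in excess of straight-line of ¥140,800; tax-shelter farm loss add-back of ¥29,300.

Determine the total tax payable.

¥122,392

Standard income tax:
  ¥272,000 × 13% = ¥35,360
  ¥115,000 × 24% = ¥27,600
  ¥174,800 × 34% = ¥59,432
  → ¥122,392

Minimum tax:
  Adjusted income: ¥561,800 + ¥154,900 + ¥143,300 + ¥140,800 + ¥29,300 = ¥1,030,100
  Exemption: 25% × (¥1,030,100 − ¥763,000) = ¥66,775 ≥ ¥40,000, so the exemption is fully phased out
  Base: ¥1,030,100 − ¥0 = ¥1,030,100
  ¥1,030,100 × 10% = ¥103,010

¥122,392 > ¥103,010, so the standard income tax governs.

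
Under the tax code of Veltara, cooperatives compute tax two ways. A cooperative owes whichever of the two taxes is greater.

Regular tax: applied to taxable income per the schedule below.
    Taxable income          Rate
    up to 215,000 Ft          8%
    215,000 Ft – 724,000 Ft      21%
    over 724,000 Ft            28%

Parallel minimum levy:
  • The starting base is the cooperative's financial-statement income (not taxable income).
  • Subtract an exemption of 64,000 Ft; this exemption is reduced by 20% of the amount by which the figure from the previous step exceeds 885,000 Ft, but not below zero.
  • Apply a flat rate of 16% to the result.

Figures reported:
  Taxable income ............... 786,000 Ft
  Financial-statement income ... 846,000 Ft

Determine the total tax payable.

141,450 Ft

Regular tax:
  215,000 Ft × 8% = 17,200 Ft
  509,000 Ft × 21% = 106,890 Ft
  62,000 Ft × 28% = 17,360 Ft
  → 141,450 Ft

Parallel minimum levy:
  Base (financial-statement income): 846,000 Ft
  Exemption: 846,000 Ft ≤ 885,000 Ft, so full 64,000 Ft applies
  Base: 846,000 Ft − 64,000 Ft = 782,000 Ft
  782,000 Ft × 16% = 125,120 Ft

141,450 Ft > 125,120 Ft, so the regular tax governs.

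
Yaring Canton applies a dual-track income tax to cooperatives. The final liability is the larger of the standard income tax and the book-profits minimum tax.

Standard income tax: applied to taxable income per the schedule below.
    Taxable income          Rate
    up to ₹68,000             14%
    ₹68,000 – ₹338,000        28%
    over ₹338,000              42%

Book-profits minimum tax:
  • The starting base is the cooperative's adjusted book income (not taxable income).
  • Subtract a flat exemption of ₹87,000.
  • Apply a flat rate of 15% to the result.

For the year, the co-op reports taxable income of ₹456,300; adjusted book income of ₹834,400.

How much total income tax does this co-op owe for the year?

Standard income tax:
  ₹68,000 × 14% = ₹9,520
  ₹270,000 × 28% = ₹75,600
  ₹118,300 × 42% = ₹49,686
  → ₹134,806

Book-profits minimum tax:
  Base (adjusted book income): ₹834,400
  Less exemption ₹87,000 → base ₹747,400
  ₹747,400 × 15% = ₹112,110

₹134,806 > ₹112,110, so the standard income tax governs.

₹134,806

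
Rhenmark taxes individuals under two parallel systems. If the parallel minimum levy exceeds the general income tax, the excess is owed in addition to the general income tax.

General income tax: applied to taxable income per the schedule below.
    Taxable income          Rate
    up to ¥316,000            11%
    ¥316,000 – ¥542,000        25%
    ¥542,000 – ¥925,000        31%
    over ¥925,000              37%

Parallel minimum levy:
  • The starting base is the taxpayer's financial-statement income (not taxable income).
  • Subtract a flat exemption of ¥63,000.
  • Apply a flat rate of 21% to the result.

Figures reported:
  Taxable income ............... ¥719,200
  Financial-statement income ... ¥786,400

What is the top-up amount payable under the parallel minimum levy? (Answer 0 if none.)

¥5,722

General income tax:
  ¥316,000 × 11% = ¥34,760
  ¥226,000 × 25% = ¥56,500
  ¥177,200 × 31% = ¥54,932
  → ¥146,192

Parallel minimum levy:
  Base (financial-statement income): ¥786,400
  Less exemption ¥63,000 → base ¥723,400
  ¥723,400 × 21% = ¥151,914

Excess of parallel minimum levy over general income tax: ¥151,914 − ¥146,192 = ¥5,722.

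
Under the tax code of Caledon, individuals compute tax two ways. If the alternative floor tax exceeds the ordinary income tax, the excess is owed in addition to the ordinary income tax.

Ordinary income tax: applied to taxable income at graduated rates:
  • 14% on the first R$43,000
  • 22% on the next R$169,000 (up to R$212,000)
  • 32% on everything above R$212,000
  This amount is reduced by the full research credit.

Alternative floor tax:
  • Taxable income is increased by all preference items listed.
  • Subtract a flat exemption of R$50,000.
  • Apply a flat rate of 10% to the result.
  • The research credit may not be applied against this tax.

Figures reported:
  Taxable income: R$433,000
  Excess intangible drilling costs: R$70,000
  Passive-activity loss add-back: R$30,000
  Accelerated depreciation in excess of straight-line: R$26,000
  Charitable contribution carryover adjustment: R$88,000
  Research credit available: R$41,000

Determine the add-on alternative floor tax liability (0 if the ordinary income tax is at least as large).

Ordinary income tax:
  R$43,000 × 14% = R$6,020
  R$169,000 × 22% = R$37,180
  R$221,000 × 32% = R$70,720
  → R$113,920
  Less research credit R$41,000 → R$72,920

Alternative floor tax:
  Adjusted income: R$433,000 + R$70,000 + R$30,000 + R$26,000 + R$88,000 = R$647,000
  Less exemption R$50,000 → base R$597,000
  R$597,000 × 10% = R$59,700

R$59,700 ≤ R$72,920, so no add-on is due.

R$0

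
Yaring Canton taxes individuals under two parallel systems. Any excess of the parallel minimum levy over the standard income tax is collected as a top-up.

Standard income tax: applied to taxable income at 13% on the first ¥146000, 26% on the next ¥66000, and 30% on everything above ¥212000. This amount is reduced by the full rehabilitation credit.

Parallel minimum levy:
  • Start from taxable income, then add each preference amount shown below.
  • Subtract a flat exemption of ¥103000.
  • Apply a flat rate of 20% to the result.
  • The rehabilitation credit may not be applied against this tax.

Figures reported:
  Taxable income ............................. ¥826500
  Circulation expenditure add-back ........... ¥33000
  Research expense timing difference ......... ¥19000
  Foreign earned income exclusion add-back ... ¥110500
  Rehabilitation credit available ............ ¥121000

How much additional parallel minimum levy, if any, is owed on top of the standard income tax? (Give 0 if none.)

Parallel minimum levy:
  Adjusted income: ¥826500 + ¥33000 + ¥19000 + ¥110500 = ¥989000
  Less exemption ¥103000 → base ¥886000
  ¥886000 × 20% = ¥177200

Standard income tax:
  ¥146000 × 13% = ¥18980
  ¥66000 × 26% = ¥17160
  ¥614500 × 30% = ¥184350
  → ¥220490
  Less rehabilitation credit ¥121000 → ¥99490

Excess of parallel minimum levy over standard income tax: ¥177200 − ¥99490 = ¥77710.

¥77710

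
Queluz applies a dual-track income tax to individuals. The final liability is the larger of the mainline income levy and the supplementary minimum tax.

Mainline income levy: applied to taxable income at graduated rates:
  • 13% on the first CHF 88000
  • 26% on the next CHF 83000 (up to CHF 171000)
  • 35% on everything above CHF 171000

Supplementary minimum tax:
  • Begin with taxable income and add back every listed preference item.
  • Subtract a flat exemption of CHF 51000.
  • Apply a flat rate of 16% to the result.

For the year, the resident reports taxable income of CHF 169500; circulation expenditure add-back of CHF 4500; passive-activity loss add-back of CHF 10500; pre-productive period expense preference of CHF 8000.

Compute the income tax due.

CHF 32630

Supplementary minimum tax:
  Adjusted income: CHF 169500 + CHF 4500 + CHF 10500 + CHF 8000 = CHF 192500
  Less exemption CHF 51000 → base CHF 141500
  CHF 141500 × 16% = CHF 22640

Mainline income levy:
  CHF 88000 × 13% = CHF 11440
  CHF 81500 × 26% = CHF 21190
  → CHF 32630

CHF 32630 > CHF 22640, so the mainline income levy governs.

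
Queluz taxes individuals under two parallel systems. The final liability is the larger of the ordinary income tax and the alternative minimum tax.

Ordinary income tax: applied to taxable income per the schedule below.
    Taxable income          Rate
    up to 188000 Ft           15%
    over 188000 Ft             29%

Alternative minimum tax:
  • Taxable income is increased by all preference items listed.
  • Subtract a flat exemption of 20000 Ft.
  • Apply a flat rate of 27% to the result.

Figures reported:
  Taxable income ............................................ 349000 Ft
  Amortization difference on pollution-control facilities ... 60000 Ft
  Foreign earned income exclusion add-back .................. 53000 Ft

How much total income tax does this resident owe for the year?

119340 Ft

Alternative minimum tax:
  Adjusted income: 349000 Ft + 60000 Ft + 53000 Ft = 462000 Ft
  Less exemption 20000 Ft → base 442000 Ft
  442000 Ft × 27% = 119340 Ft

Ordinary income tax:
  188000 Ft × 15% = 28200 Ft
  161000 Ft × 29% = 46690 Ft
  → 74890 Ft

119340 Ft > 74890 Ft, so the alternative minimum tax is the binding amount.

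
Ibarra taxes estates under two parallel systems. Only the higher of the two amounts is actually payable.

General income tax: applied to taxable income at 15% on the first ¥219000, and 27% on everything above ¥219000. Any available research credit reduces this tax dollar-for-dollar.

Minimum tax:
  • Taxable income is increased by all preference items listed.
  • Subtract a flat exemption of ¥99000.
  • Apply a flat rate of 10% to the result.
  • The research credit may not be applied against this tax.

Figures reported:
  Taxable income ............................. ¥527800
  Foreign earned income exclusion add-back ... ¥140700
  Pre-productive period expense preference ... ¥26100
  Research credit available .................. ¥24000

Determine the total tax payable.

¥92226

Minimum tax:
  Adjusted income: ¥527800 + ¥140700 + ¥26100 = ¥694600
  Less exemption ¥99000 → base ¥595600
  ¥595600 × 10% = ¥59560

General income tax:
  ¥219000 × 15% = ¥32850
  ¥308800 × 27% = ¥83376
  → ¥116226
  Less research credit ¥24000 → ¥92226

¥92226 > ¥59560, so the general income tax governs.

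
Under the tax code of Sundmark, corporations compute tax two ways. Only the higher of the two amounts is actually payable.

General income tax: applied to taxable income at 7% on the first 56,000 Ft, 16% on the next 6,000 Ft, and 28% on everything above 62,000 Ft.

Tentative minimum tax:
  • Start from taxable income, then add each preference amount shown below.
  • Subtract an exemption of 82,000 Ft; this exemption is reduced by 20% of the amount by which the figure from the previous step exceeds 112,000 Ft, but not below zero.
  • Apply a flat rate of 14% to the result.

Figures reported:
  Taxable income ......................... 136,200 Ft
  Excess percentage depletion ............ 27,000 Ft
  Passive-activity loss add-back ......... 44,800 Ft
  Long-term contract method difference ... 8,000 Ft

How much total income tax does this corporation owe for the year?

25,656 Ft

Tentative minimum tax:
  Adjusted income: 136,200 Ft + 27,000 Ft + 44,800 Ft + 8,000 Ft = 216,000 Ft
  Exemption: 82,000 Ft − 20% × (216,000 Ft − 112,000 Ft) = 82,000 Ft − 20,800 Ft = 61,200 Ft
  Base: 216,000 Ft − 61,200 Ft = 154,800 Ft
  154,800 Ft × 14% = 21,672 Ft

General income tax:
  56,000 Ft × 7% = 3,920 Ft
  6,000 Ft × 16% = 960 Ft
  74,200 Ft × 28% = 20,776 Ft
  → 25,656 Ft

25,656 Ft > 21,672 Ft, so the general income tax governs.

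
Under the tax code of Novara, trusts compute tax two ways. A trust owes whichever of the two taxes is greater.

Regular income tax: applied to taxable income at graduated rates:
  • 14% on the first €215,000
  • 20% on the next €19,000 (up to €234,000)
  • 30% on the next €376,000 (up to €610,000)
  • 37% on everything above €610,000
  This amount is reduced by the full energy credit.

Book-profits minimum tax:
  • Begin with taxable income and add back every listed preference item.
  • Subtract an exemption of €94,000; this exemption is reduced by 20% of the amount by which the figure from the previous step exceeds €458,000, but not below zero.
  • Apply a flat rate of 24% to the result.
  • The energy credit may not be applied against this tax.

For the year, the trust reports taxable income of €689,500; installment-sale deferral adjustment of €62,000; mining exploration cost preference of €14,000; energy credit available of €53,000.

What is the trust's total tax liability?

€175,920

Book-profits minimum tax:
  Adjusted income: €689,500 + €62,000 + €14,000 = €765,500
  Exemption: €94,000 − 20% × (€765,500 − €458,000) = €94,000 − €61,500 = €32,500
  Base: €765,500 − €32,500 = €733,000
  €733,000 × 24% = €175,920

Regular income tax:
  €215,000 × 14% = €30,100
  €19,000 × 20% = €3,800
  €376,000 × 30% = €112,800
  €79,500 × 37% = €29,415
  → €176,115
  Less energy credit €53,000 → €123,115

€175,920 > €123,115, so the book-profits minimum tax is the binding amount.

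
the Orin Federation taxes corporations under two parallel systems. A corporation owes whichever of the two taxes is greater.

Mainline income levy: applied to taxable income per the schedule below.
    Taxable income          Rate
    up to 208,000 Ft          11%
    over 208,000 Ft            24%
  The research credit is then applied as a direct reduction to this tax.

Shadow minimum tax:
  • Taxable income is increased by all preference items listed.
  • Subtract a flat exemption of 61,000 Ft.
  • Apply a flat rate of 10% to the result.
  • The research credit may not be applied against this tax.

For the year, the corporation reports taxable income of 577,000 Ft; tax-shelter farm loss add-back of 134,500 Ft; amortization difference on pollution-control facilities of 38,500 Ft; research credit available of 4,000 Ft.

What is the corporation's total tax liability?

107,440 Ft

Shadow minimum tax:
  Adjusted income: 577,000 Ft + 134,500 Ft + 38,500 Ft = 750,000 Ft
  Less exemption 61,000 Ft → base 689,000 Ft
  689,000 Ft × 10% = 68,900 Ft

Mainline income levy:
  208,000 Ft × 11% = 22,880 Ft
  369,000 Ft × 24% = 88,560 Ft
  → 111,440 Ft
  Less research credit 4,000 Ft → 107,440 Ft

107,440 Ft > 68,900 Ft, so the mainline income levy governs.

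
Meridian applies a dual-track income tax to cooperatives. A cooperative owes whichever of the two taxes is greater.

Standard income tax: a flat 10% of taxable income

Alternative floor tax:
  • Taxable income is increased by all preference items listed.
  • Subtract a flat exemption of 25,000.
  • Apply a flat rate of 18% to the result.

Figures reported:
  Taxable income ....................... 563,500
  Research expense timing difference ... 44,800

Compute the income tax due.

104,994

Standard income tax:
  563,500 × 10% = 56,350

Alternative floor tax:
  Adjusted income: 563,500 + 44,800 = 608,300
  Less exemption 25,000 → base 583,300
  583,300 × 18% = 104,994

104,994 > 56,350, so the alternative floor tax is the binding amount.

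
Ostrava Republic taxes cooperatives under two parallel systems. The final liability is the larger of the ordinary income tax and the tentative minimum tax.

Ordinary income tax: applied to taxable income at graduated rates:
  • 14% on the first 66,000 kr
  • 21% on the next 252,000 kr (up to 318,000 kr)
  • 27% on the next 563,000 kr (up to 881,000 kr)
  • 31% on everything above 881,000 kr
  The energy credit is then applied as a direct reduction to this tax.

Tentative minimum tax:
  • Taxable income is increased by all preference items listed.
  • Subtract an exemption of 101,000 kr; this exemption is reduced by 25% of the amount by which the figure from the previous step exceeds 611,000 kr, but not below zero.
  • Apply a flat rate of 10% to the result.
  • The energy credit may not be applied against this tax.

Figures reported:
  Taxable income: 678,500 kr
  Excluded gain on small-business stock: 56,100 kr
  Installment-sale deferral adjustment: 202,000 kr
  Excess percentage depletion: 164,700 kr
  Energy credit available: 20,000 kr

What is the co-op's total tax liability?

Ordinary income tax:
  66,000 kr × 14% = 9,240 kr
  252,000 kr × 21% = 52,920 kr
  360,500 kr × 27% = 97,335 kr
  → 159,495 kr
  Less energy credit 20,000 kr → 139,495 kr

Tentative minimum tax:
  Adjusted income: 678,500 kr + 56,100 kr + 202,000 kr + 164,700 kr = 1,101,300 kr
  Exemption: 25% × (1,101,300 kr − 611,000 kr) = 122,575 kr ≥ 101,000 kr, so the exemption is fully phased out
  Base: 1,101,300 kr − 0 kr = 1,101,300 kr
  1,101,300 kr × 10% = 110,130 kr

139,495 kr > 110,130 kr, so the ordinary income tax governs.

139,495 kr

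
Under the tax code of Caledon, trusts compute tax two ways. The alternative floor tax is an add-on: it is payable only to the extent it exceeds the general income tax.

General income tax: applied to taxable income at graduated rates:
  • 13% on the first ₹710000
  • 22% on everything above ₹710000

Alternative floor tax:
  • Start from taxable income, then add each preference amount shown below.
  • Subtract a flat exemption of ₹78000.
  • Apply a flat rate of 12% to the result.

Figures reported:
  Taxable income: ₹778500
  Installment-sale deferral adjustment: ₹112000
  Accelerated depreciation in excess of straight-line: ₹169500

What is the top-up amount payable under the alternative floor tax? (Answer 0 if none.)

General income tax:
  ₹710000 × 13% = ₹92300
  ₹68500 × 22% = ₹15070
  → ₹107370

Alternative floor tax:
  Adjusted income: ₹778500 + ₹112000 + ₹169500 = ₹1060000
  Less exemption ₹78000 → base ₹982000
  ₹982000 × 12% = ₹117840

Excess of alternative floor tax over general income tax: ₹117840 − ₹107370 = ₹10470.

₹10470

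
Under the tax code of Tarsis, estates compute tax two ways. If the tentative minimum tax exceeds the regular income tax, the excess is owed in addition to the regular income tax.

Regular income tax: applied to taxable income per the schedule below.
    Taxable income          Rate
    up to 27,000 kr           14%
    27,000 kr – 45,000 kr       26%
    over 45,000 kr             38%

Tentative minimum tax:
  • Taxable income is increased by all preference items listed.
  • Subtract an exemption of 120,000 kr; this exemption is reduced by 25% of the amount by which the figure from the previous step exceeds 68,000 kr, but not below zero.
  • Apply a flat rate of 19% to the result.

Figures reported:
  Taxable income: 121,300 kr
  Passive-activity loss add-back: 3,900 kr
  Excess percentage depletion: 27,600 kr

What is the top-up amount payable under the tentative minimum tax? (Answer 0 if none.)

Tentative minimum tax:
  Adjusted income: 121,300 kr + 3,900 kr + 27,600 kr = 152,800 kr
  Exemption: 120,000 kr − 25% × (152,800 kr − 68,000 kr) = 120,000 kr − 21,200 kr = 98,800 kr
  Base: 152,800 kr − 98,800 kr = 54,000 kr
  54,000 kr × 19% = 10,260 kr

Regular income tax:
  27,000 kr × 14% = 3,780 kr
  18,000 kr × 26% = 4,680 kr
  76,300 kr × 38% = 28,994 kr
  → 37,454 kr

10,260 kr ≤ 37,454 kr, so no add-on is due.

0 kr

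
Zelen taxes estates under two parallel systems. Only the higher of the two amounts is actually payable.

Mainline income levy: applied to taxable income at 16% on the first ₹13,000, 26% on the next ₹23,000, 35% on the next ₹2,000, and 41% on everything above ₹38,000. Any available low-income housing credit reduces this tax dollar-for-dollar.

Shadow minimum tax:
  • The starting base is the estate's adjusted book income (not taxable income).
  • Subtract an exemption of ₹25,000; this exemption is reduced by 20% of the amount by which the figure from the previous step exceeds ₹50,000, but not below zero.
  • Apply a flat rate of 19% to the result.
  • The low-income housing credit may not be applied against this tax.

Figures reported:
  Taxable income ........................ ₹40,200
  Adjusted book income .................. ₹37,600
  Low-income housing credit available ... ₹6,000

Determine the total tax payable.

Mainline income levy:
  ₹13,000 × 16% = ₹2,080
  ₹23,000 × 26% = ₹5,980
  ₹2,000 × 35% = ₹700
  ₹2,200 × 41% = ₹902
  → ₹9,662
  Less low-income housing credit ₹6,000 → ₹3,662

Shadow minimum tax:
  Base (adjusted book income): ₹37,600
  Exemption: ₹37,600 ≤ ₹50,000, so full ₹25,000 applies
  Base: ₹37,600 − ₹25,000 = ₹12,600
  ₹12,600 × 19% = ₹2,394

₹3,662 > ₹2,394, so the mainline income levy governs.

₹3,662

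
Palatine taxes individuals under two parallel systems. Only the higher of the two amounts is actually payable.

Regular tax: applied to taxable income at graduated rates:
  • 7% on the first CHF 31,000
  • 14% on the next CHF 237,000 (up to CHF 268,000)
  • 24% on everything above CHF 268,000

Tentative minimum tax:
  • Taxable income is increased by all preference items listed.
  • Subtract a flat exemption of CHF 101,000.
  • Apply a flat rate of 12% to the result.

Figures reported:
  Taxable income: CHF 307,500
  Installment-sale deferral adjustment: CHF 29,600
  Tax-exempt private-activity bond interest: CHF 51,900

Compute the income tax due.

Tentative minimum tax:
  Adjusted income: CHF 307,500 + CHF 29,600 + CHF 51,900 = CHF 389,000
  Less exemption CHF 101,000 → base CHF 288,000
  CHF 288,000 × 12% = CHF 34,560

Regular tax:
  CHF 31,000 × 7% = CHF 2,170
  CHF 237,000 × 14% = CHF 33,180
  CHF 39,500 × 24% = CHF 9,480
  → CHF 44,830

CHF 44,830 > CHF 34,560, so the regular tax governs.

CHF 44,830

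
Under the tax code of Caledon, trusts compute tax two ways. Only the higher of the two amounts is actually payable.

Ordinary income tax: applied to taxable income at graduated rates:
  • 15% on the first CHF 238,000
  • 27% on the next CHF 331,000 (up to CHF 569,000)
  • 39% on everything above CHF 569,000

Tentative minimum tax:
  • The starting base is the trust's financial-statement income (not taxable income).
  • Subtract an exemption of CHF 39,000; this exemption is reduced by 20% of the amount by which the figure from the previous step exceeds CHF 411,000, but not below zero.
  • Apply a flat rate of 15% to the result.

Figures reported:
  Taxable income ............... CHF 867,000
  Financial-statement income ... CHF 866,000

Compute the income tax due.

Ordinary income tax:
  CHF 238,000 × 15% = CHF 35,700
  CHF 331,000 × 27% = CHF 89,370
  CHF 298,000 × 39% = CHF 116,220
  → CHF 241,290

Tentative minimum tax:
  Base (financial-statement income): CHF 866,000
  Exemption: 20% × (CHF 866,000 − CHF 411,000) = CHF 91,000 ≥ CHF 39,000, so the exemption is fully phased out
  Base: CHF 866,000 − CHF 0 = CHF 866,000
  CHF 866,000 × 15% = CHF 129,900

CHF 241,290 > CHF 129,900, so the ordinary income tax governs.

CHF 241,290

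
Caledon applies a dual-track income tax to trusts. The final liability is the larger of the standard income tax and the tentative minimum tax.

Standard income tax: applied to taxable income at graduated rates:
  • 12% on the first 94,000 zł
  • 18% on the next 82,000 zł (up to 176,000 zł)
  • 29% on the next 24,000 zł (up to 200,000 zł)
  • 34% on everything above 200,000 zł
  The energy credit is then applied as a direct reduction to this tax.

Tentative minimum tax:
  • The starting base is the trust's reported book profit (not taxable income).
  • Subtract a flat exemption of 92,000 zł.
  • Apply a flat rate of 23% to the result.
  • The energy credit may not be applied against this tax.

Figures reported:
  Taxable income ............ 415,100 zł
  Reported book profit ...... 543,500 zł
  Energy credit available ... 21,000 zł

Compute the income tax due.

Tentative minimum tax:
  Base (reported book profit): 543,500 zł
  Less exemption 92,000 zł → base 451,500 zł
  451,500 zł × 23% = 103,845 zł

Standard income tax:
  94,000 zł × 12% = 11,280 zł
  82,000 zł × 18% = 14,760 zł
  24,000 zł × 29% = 6,960 zł
  215,100 zł × 34% = 73,134 zł
  → 106,134 zł
  Less energy credit 21,000 zł → 85,134 zł

103,845 zł > 85,134 zł, so the tentative minimum tax is the binding amount.

103,845 zł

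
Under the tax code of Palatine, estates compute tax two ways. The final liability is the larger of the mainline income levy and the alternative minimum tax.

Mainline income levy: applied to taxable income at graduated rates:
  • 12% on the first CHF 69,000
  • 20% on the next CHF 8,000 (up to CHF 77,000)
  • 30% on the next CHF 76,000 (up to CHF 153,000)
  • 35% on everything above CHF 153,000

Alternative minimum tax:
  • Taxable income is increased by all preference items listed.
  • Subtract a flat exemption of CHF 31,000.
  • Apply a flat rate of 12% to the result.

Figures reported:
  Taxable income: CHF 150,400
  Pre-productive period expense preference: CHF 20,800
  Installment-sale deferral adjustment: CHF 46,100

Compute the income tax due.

CHF 31,900

Mainline income levy:
  CHF 69,000 × 12% = CHF 8,280
  CHF 8,000 × 20% = CHF 1,600
  CHF 73,400 × 30% = CHF 22,020
  → CHF 31,900

Alternative minimum tax:
  Adjusted income: CHF 150,400 + CHF 20,800 + CHF 46,100 = CHF 217,300
  Less exemption CHF 31,000 → base CHF 186,300
  CHF 186,300 × 12% = CHF 22,356

CHF 31,900 > CHF 22,356, so the mainline income levy governs.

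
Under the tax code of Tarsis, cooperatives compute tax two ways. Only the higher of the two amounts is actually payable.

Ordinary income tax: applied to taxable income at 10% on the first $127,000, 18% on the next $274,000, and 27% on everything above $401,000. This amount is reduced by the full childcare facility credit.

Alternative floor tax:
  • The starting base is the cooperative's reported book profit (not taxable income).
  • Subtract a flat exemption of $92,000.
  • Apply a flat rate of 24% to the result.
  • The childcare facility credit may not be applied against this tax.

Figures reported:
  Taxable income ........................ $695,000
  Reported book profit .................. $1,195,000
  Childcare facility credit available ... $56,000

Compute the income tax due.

$264,720

Alternative floor tax:
  Base (reported book profit): $1,195,000
  Less exemption $92,000 → base $1,103,000
  $1,103,000 × 24% = $264,720

Ordinary income tax:
  $127,000 × 10% = $12,700
  $274,000 × 18% = $49,320
  $294,000 × 27% = $79,380
  → $141,400
  Less childcare facility credit $56,000 → $85,400

$264,720 > $85,400, so the alternative floor tax is the binding amount.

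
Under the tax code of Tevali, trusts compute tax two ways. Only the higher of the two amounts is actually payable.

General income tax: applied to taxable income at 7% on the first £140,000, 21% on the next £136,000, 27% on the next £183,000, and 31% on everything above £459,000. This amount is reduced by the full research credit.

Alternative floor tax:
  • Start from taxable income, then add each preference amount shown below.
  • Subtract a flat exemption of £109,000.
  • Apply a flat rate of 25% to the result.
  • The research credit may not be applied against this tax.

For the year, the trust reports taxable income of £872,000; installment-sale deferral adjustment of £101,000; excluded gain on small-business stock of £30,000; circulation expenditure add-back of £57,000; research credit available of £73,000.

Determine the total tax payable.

Alternative floor tax:
  Adjusted income: £872,000 + £101,000 + £30,000 + £57,000 = £1,060,000
  Less exemption £109,000 → base £951,000
  £951,000 × 25% = £237,750

General income tax:
  £140,000 × 7% = £9,800
  £136,000 × 21% = £28,560
  £183,000 × 27% = £49,410
  £413,000 × 31% = £128,030
  → £215,800
  Less research credit £73,000 → £142,800

£237,750 > £142,800, so the alternative floor tax is the binding amount.

£237,750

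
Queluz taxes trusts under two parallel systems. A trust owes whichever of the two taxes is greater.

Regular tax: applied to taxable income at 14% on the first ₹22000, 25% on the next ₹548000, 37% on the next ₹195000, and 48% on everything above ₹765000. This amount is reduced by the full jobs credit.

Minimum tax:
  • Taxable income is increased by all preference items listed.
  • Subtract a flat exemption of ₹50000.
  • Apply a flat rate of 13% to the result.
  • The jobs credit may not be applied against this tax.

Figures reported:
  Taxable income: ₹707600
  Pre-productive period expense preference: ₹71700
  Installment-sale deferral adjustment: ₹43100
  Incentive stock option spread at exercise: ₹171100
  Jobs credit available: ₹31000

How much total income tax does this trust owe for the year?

₹159992

Regular tax:
  ₹22000 × 14% = ₹3080
  ₹548000 × 25% = ₹137000
  ₹137600 × 37% = ₹50912
  → ₹190992
  Less jobs credit ₹31000 → ₹159992

Minimum tax:
  Adjusted income: ₹707600 + ₹71700 + ₹43100 + ₹171100 = ₹993500
  Less exemption ₹50000 → base ₹943500
  ₹943500 × 13% = ₹122655

₹159992 > ₹122655, so the regular tax governs.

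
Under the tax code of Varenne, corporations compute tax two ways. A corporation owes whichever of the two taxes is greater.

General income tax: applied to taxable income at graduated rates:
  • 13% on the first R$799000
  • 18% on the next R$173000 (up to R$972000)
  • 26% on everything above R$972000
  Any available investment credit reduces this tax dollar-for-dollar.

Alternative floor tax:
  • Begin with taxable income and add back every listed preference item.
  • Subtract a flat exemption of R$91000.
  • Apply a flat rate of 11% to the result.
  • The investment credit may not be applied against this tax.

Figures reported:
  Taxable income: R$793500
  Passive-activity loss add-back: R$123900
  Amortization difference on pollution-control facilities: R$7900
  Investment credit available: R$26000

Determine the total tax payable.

General income tax:
  R$793500 × 13% = R$103155
  Less investment credit R$26000 → R$77155

Alternative floor tax:
  Adjusted income: R$793500 + R$123900 + R$7900 = R$925300
  Less exemption R$91000 → base R$834300
  R$834300 × 11% = R$91773

R$91773 > R$77155, so the alternative floor tax is the binding amount.

R$91773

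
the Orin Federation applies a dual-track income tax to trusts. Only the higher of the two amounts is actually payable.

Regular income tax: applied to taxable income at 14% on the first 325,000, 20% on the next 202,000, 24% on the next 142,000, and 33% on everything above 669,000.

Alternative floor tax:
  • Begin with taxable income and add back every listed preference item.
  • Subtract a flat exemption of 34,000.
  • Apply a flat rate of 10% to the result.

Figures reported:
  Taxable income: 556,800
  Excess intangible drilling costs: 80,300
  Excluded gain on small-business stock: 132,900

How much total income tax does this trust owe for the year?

Alternative floor tax:
  Adjusted income: 556,800 + 80,300 + 132,900 = 770,000
  Less exemption 34,000 → base 736,000
  736,000 × 10% = 73,600

Regular income tax:
  325,000 × 14% = 45,500
  202,000 × 20% = 40,400
  29,800 × 24% = 7,152
  → 93,052

93,052 > 73,600, so the regular income tax governs.

93,052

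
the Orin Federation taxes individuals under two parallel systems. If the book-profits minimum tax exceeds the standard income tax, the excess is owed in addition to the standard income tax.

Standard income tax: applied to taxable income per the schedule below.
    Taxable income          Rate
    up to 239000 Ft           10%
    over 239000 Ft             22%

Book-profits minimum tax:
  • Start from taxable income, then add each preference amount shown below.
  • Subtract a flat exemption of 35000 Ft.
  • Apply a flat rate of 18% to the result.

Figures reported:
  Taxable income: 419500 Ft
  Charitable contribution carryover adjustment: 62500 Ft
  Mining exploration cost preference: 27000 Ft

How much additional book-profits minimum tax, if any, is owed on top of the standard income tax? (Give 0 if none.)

21710 Ft

Standard income tax:
  239000 Ft × 10% = 23900 Ft
  180500 Ft × 22% = 39710 Ft
  → 63610 Ft

Book-profits minimum tax:
  Adjusted income: 419500 Ft + 62500 Ft + 27000 Ft = 509000 Ft
  Less exemption 35000 Ft → base 474000 Ft
  474000 Ft × 18% = 85320 Ft

Excess of book-profits minimum tax over standard income tax: 85320 Ft − 63610 Ft = 21710 Ft.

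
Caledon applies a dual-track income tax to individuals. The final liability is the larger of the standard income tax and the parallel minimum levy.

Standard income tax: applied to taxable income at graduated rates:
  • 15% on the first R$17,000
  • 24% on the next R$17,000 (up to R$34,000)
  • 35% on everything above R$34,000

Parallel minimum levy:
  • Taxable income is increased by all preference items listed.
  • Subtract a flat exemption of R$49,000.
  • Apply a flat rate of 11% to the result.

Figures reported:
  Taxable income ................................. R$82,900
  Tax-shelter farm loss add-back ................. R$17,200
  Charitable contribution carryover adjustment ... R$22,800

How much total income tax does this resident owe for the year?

R$23,745

Parallel minimum levy:
  Adjusted income: R$82,900 + R$17,200 + R$22,800 = R$122,900
  Less exemption R$49,000 → base R$73,900
  R$73,900 × 11% = R$8,129

Standard income tax:
  R$17,000 × 15% = R$2,550
  R$17,000 × 24% = R$4,080
  R$48,900 × 35% = R$17,115
  → R$23,745

R$23,745 > R$8,129, so the standard income tax governs.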